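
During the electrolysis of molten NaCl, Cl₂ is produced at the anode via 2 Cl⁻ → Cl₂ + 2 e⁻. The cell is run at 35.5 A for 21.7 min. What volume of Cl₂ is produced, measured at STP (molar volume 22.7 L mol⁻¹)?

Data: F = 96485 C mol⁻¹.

Q = I·t = 35.50 A × 1302.0 s = 46220 C.
n(e⁻) = Q/F = 46220 / 96485 = 0.4790 mol.
2 electrons are transferred per Cl₂ molecule, so n(Cl₂) = 0.4790 / 2 = 0.2395 mol.
V = n × V_m = 0.2395 × 22.7 = 5.44 L.

5.44 L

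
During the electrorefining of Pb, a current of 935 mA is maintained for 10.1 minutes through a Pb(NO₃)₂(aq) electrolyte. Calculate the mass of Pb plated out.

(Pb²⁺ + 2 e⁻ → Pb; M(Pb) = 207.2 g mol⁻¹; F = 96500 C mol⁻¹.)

0.608 g

Q = I·t = 0.9350 A × 606.00 s = 566.6 C.
n(e⁻) = Q/F = 566.6 / 96500 = 0.005872 mol.
Pb²⁺ + 2 e⁻ → Pb, so n(Pb) = n(e⁻)/2 = 0.002936 mol.
m = n·M = 0.002936 × 207.2 = 0.608 g.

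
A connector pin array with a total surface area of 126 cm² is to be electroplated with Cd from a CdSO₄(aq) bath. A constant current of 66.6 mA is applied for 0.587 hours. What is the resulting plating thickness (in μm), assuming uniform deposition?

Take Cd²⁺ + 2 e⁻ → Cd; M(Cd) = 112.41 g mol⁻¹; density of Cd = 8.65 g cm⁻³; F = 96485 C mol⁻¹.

Q = I·t = 0.06660 × 2113.2 = 140.7 C; n(e⁻) = 0.001459 mol.
n(Cd) = n(e⁻)/2 = 0.0007293 mol, so m = 0.0007293 × 112.41 = 0.08198 g.
Volume = m/ρ = 0.08198 / 8.65 = 0.009478 cm³.
Thickness = V/A = 0.009478 / 126 = 7.52 × 10⁻⁵ cm = 0.752 μm.

0.752 μm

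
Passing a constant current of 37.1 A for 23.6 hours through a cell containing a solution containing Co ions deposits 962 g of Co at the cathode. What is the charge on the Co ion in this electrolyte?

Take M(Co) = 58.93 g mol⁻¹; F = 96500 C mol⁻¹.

+2

Q = I·t = 37.10 A × 84960 s = 3152000 C, so n(e⁻) = 3152000/96500 = 32.66 mol.
n(Co) deposited = 962 / 58.93 = 16.32 mol.
Electrons per atom = n(e⁻)/n(Co) = 32.66 / 16.32 = 2.00 ≈ 2, so the ion is Co²⁺.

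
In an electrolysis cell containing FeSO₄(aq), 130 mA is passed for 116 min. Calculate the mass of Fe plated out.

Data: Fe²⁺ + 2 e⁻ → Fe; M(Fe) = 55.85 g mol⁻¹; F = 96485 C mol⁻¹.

Q = I·t = 0.1300 A × 6960.0 s = 904.8 C.
n(e⁻) = Q/F = 904.8 / 96485 = 0.009378 mol.
Fe²⁺ + 2 e⁻ → Fe, so n(Fe) = n(e⁻)/2 = 0.004689 mol.
m = n·M = 0.004689 × 55.85 = 0.262 g.

0.262 g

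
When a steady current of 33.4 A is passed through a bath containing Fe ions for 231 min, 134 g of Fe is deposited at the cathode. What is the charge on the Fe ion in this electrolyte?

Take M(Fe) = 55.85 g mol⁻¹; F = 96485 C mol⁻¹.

+2

Q = I·t = 33.40 A × 13860 s = 462900 C, so n(e⁻) = 462900/96485 = 4.798 mol.
n(Fe) deposited = 134 / 55.85 = 2.399 mol.
Electrons per atom = n(e⁻)/n(Fe) = 4.798 / 2.399 = 2.00 ≈ 2, so the ion is Fe²⁺.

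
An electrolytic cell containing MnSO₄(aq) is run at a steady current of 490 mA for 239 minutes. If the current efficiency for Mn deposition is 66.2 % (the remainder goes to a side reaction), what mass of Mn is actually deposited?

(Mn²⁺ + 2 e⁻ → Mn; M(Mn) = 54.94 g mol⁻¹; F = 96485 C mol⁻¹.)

1.32 g

Q = I·t = 0.4900 × 14340 = 7027 C.
n(e⁻) = 7027/96485 = 0.07283 mol; theoretically n(Mn) = 0.07283/2 = 0.03641 mol, m_theo = 2.001 g.
At 66.2 % efficiency, m_actual = 0.662 × 2.001 = 1.32 g.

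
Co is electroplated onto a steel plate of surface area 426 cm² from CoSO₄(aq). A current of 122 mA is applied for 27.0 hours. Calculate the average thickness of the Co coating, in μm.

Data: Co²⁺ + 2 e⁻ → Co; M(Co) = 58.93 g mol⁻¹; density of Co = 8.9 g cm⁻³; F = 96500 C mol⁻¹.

9.55 μm

Q = I·t = 0.1220 × 97200 = 11860 C; n(e⁻) = 0.1229 mol.
n(Co) = n(e⁻)/2 = 0.06144 mol, so m = 0.06144 × 58.93 = 3.621 g.
Volume = m/ρ = 3.621 / 8.9 = 0.4068 cm³.
Thickness = V/A = 0.4068 / 426 = 9.55 × 10⁻⁴ cm = 9.55 μm.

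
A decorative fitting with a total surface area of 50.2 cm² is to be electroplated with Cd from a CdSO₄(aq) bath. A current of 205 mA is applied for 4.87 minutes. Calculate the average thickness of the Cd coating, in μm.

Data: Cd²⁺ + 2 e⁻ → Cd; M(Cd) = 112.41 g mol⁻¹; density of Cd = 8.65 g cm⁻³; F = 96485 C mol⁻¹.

0.804 μm

Q = I·t = 0.2050 × 292.20 = 59.90 C; n(e⁻) = 0.0006208 mol.
n(Cd) = n(e⁻)/2 = 0.0003104 mol, so m = 0.0003104 × 112.41 = 0.03489 g.
Volume = m/ρ = 0.03489 / 8.65 = 0.004034 cm³.
Thickness = V/A = 0.004034 / 50.2 = 8.04 × 10⁻⁵ cm = 0.804 μm.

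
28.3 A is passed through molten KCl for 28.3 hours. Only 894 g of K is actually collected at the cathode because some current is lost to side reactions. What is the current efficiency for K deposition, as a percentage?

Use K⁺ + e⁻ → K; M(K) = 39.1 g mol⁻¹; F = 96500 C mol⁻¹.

76.5 %

Q = I·t = 28.30 × 101880 = 2883000 C; n(e⁻) = 2883000/96500 = 29.88 mol.
Theoretical n(K) = n(e⁻)/1 = 29.88 mol, i.e. m_theo = 29.88 × 39.1 = 1168 g.
Efficiency = m_actual / m_theo = 894 / 1168 = 76.5 %.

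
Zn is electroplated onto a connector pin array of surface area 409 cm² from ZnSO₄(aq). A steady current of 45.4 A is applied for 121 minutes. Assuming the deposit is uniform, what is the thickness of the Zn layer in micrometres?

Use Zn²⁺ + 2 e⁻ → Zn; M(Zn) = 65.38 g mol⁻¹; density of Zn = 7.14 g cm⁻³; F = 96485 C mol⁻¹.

382 μm

Q = I·t = 45.40 × 7260.0 = 329600 C; n(e⁻) = 3.416 mol.
n(Zn) = n(e⁻)/2 = 1.708 mol, so m = 1.708 × 65.38 = 111.7 g.
Volume = m/ρ = 111.7 / 7.14 = 15.64 cm³.
Thickness = V/A = 15.64 / 409 = 0.0382 cm = 382 μm.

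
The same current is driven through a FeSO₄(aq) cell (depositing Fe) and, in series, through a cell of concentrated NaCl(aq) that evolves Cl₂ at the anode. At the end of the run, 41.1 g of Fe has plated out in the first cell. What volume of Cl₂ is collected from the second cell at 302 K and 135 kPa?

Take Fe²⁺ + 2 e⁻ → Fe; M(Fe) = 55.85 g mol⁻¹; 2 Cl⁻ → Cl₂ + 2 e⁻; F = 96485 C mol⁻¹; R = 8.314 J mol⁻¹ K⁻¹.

n(Fe) = 41.1 / 55.85 = 0.7359 mol, so n(e⁻) = 2 × 0.7359 = 1.472 mol.
The cells are in series, so the same 1.472 mol of electrons passes through the second cell.
2 Cl⁻ → Cl₂ + 2 e⁻ — 2 mol e⁻ per mol Cl₂, so n(Cl₂) = 1.472/2 = 0.7359 mol.
V = nRT/P = (0.7359 × 8.314 × 302) / (135 × 10³) = 0.0137 m³ = 13.7 L.

13.7 L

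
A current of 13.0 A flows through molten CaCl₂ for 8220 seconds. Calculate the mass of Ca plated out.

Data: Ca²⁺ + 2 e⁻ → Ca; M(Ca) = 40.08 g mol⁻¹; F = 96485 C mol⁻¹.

Q = I·t = 13.00 A × 8220.0 s = 106900 C.
n(e⁻) = Q/F = 106900 / 96485 = 1.108 mol.
Ca²⁺ + 2 e⁻ → Ca, so n(Ca) = n(e⁻)/2 = 0.5538 mol.
m = n·M = 0.5538 × 40.08 = 22.2 g.

22.2 g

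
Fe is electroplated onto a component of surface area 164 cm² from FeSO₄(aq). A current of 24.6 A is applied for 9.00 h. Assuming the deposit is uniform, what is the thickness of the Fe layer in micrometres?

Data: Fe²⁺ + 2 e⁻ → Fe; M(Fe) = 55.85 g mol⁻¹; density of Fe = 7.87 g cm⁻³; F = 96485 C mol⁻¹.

1790 μm

Q = I·t = 24.60 × 32400 = 797000 C; n(e⁻) = 8.261 mol.
n(Fe) = n(e⁻)/2 = 4.130 mol, so m = 4.130 × 55.85 = 230.7 g.
Volume = m/ρ = 230.7 / 7.87 = 29.31 cm³.
Thickness = V/A = 29.31 / 164 = 0.179 cm = 1790 μm.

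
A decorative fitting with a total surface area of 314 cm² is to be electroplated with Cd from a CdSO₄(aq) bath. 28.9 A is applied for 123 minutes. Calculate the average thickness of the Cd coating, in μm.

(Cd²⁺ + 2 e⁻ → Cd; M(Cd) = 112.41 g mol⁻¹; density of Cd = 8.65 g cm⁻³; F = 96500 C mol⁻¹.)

Q = I·t = 28.90 × 7380.0 = 213300 C; n(e⁻) = 2.210 mol.
n(Cd) = n(e⁻)/2 = 1.105 mol, so m = 1.105 × 112.41 = 124.2 g.
Volume = m/ρ = 124.2 / 8.65 = 14.36 cm³.
Thickness = V/A = 14.36 / 314 = 0.0457 cm = 457 μm.

457 μm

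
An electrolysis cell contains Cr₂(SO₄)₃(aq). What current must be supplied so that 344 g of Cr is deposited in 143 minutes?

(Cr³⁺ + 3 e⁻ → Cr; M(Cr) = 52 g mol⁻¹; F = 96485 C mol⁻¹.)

n(Cr) = 344 / 52 = 6.615 mol.
n(e⁻) = 3 × 6.615 = 19.85 mol.
Q = n(e⁻)·F = 19.85 × 96485 = 1915000 C.
I = Q/t = 1915000 / 8580.0 s = 223 A.

223 A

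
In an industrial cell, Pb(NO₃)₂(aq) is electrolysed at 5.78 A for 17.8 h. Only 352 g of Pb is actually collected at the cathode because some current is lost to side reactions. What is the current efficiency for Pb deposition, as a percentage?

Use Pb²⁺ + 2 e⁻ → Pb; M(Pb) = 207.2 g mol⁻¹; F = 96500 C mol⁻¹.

88.5 %

Q = I·t = 5.780 × 64080 = 370400 C; n(e⁻) = 370400/96500 = 3.838 mol.
Theoretical n(Pb) = n(e⁻)/2 = 1.919 mol, i.e. m_theo = 1.919 × 207.2 = 397.6 g.
Efficiency = m_actual / m_theo = 352 / 397.6 = 88.5 %.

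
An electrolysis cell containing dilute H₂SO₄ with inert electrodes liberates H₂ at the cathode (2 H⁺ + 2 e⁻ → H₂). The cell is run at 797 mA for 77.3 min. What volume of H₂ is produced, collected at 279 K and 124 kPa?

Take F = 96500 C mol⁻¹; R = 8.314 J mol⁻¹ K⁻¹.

0.358 L

Q = I·t = 0.7970 A × 4638.0 s = 3696 C.
n(e⁻) = Q/F = 3696 / 96500 = 0.03831 mol.
2 electrons are transferred per H₂ molecule, so n(H₂) = 0.03831 / 2 = 0.01915 mol.
V = nRT/P = (0.01915 × 8.314 × 279) / (124 × 10³ Pa) = 3.58 × 10⁻⁴ m³ = 0.358 L.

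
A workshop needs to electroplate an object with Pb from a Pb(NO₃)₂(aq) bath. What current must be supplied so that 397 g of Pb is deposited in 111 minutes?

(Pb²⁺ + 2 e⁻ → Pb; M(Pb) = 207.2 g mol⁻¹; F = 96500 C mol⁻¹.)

n(Pb) = 397 / 207.2 = 1.916 mol.
n(e⁻) = 2 × 1.916 = 3.832 mol.
Q = n(e⁻)·F = 3.832 × 96500 = 369800 C.
I = Q/t = 369800 / 6660.0 s = 55.5 A.

55.5 A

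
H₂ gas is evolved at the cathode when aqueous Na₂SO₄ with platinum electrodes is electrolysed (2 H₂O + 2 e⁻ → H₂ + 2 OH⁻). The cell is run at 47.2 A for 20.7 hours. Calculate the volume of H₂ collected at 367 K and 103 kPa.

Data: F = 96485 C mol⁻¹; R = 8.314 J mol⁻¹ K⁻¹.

Q = I·t = 47.20 A × 74520 s = 3517000 C.
n(e⁻) = Q/F = 3517000 / 96485 = 36.45 mol.
2 electrons are transferred per H₂ molecule, so n(H₂) = 36.45 / 2 = 18.23 mol.
V = nRT/P = (18.23 × 8.314 × 367) / (103 × 10³ Pa) = 0.540 m³ = 540 L.

540 L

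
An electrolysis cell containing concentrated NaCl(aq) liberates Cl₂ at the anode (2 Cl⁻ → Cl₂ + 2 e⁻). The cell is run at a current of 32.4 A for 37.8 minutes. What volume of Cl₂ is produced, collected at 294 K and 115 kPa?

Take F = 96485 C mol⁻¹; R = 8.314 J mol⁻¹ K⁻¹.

8.09 L

Q = I·t = 32.40 A × 2268.0 s = 73480 C.
n(e⁻) = Q/F = 73480 / 96485 = 0.7616 mol.
2 electrons are transferred per Cl₂ molecule, so n(Cl₂) = 0.7616 / 2 = 0.3808 mol.
V = nRT/P = (0.3808 × 8.314 × 294) / (115 × 10³ Pa) = 0.00809 m³ = 8.09 L.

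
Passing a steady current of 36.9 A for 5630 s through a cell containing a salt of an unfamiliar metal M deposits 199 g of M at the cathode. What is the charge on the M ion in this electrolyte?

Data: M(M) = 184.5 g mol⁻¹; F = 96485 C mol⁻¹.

+2

Q = I·t = 36.90 A × 5630.0 s = 207700 C, so n(e⁻) = 207700/96485 = 2.153 mol.
n(M) deposited = 199 / 184.5 = 1.079 mol.
Electrons per atom = n(e⁻)/n(M) = 2.153 / 1.079 = 2.00 ≈ 2, so the ion is M²⁺.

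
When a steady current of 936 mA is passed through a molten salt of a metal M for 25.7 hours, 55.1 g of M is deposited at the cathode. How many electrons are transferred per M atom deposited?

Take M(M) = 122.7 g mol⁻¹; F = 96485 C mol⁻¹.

Q = I·t = 0.9360 A × 92520 s = 86600 C, so n(e⁻) = 86600/96485 = 0.8975 mol.
n(M) deposited = 55.1 / 122.7 = 0.4491 mol.
Electrons per atom = n(e⁻)/n(M) = 0.8975 / 0.4491 = 2.00 ≈ 2, so the ion is M²⁺.

2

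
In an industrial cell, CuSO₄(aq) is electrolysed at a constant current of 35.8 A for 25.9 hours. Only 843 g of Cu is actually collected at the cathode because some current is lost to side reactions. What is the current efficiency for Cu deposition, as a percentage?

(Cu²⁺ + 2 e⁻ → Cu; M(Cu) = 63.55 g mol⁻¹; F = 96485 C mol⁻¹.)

76.7 %

Q = I·t = 35.80 × 93240 = 3338000 C; n(e⁻) = 3338000/96485 = 34.60 mol.
Theoretical n(Cu) = n(e⁻)/2 = 17.30 mol, i.e. m_theo = 17.30 × 63.55 = 1099 g.
Efficiency = m_actual / m_theo = 843 / 1099 = 76.7 %.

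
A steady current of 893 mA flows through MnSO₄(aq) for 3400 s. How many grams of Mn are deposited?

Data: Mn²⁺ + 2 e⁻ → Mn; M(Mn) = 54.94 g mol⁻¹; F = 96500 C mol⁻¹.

0.864 g

Q = I·t = 0.8930 A × 3400.0 s = 3036 C.
n(e⁻) = Q/F = 3036 / 96500 = 0.03146 mol.
Mn²⁺ + 2 e⁻ → Mn, so n(Mn) = n(e⁻)/2 = 0.01573 mol.
m = n·M = 0.01573 × 54.94 = 0.864 g.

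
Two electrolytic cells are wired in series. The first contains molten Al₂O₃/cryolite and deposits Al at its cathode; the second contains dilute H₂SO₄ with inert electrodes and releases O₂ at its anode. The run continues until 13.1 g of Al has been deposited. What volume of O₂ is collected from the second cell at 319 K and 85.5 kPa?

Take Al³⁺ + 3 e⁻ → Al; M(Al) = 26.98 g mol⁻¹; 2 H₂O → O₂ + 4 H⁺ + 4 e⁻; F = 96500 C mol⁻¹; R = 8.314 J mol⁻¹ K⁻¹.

11.3 L

n(Al) = 13.1 / 26.98 = 0.4855 mol, so n(e⁻) = 3 × 0.4855 = 1.457 mol.
The cells are in series, so the same 1.457 mol of electrons passes through the second cell.
2 H₂O → O₂ + 4 H⁺ + 4 e⁻ — 4 mol e⁻ per mol O₂, so n(O₂) = 1.457/4 = 0.3642 mol.
V = nRT/P = (0.3642 × 8.314 × 319) / (85.5 × 10³) = 0.0113 m³ = 11.3 L.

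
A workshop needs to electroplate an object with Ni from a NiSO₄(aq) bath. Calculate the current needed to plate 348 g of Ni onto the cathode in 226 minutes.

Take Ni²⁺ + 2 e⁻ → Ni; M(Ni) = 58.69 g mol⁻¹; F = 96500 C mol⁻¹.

n(Ni) = 348 / 58.69 = 5.929 mol.
n(e⁻) = 2 × 5.929 = 11.86 mol.
Q = n(e⁻)·F = 11.86 × 96500 = 1144000 C.
I = Q/t = 1144000 / 13560 s = 84.4 A.

84.4 A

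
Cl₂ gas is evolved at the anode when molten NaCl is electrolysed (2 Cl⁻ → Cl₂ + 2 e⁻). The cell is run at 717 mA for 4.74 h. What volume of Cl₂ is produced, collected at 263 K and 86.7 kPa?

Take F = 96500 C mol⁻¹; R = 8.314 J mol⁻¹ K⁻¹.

1.60 L

Q = I·t = 0.7170 A × 17064 s = 12230 C.
n(e⁻) = Q/F = 12230 / 96500 = 0.1268 mol.
2 electrons are transferred per Cl₂ molecule, so n(Cl₂) = 0.1268 / 2 = 0.06339 mol.
V = nRT/P = (0.06339 × 8.314 × 263) / (86.7 × 10³ Pa) = 0.00160 m³ = 1.60 L.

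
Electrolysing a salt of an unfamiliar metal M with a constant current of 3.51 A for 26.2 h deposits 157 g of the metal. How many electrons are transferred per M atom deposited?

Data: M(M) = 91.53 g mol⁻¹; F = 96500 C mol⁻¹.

Q = I·t = 3.510 A × 94320 s = 331100 C, so n(e⁻) = 331100/96500 = 3.431 mol.
n(M) deposited = 157 / 91.53 = 1.715 mol.
Electrons per atom = n(e⁻)/n(M) = 3.431 / 1.715 = 2.00 ≈ 2, so the ion is M²⁺.

2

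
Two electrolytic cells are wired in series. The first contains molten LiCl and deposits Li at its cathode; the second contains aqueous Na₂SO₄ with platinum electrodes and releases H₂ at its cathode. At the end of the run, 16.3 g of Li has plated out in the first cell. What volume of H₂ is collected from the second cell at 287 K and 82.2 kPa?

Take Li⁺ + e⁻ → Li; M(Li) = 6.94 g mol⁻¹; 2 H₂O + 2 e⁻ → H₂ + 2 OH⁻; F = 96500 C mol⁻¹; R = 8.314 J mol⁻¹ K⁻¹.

34.1 L

n(Li) = 16.3 / 6.94 = 2.349 mol, so n(e⁻) = 1 × 2.349 = 2.349 mol.
The cells are in series, so the same 2.349 mol of electrons passes through the second cell.
2 H₂O + 2 e⁻ → H₂ + 2 OH⁻ — 2 mol e⁻ per mol H₂, so n(H₂) = 2.349/2 = 1.174 mol.
V = nRT/P = (1.174 × 8.314 × 287) / (82.2 × 10³) = 0.0341 m³ = 34.1 L.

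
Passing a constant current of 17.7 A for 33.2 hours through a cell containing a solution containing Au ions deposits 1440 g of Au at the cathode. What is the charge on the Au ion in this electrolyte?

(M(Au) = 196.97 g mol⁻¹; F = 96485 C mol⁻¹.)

+3

Q = I·t = 17.70 A × 119520 s = 2116000 C, so n(e⁻) = 2116000/96485 = 21.93 mol.
n(Au) deposited = 1440 / 196.97 = 7.311 mol.
Electrons per atom = n(e⁻)/n(Au) = 21.93 / 7.311 = 3.00 ≈ 3, so the ion is Au³⁺.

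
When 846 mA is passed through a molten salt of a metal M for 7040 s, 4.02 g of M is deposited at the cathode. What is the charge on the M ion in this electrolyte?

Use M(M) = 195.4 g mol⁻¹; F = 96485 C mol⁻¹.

Q = I·t = 0.8460 A × 7040.0 s = 5956 C, so n(e⁻) = 5956/96485 = 0.06173 mol.
n(M) deposited = 4.02 / 195.4 = 0.02057 mol.
Electrons per atom = n(e⁻)/n(M) = 0.06173 / 0.02057 = 3.00 ≈ 3, so the ion is M³⁺.

+3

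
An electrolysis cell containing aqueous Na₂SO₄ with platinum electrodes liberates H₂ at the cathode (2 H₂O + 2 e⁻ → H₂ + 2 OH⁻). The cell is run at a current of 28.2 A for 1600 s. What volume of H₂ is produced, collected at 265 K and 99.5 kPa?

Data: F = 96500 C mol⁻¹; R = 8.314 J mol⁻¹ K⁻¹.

Q = I·t = 28.20 A × 1600.0 s = 45120 C.
n(e⁻) = Q/F = 45120 / 96500 = 0.4676 mol.
2 electrons are transferred per H₂ molecule, so n(H₂) = 0.4676 / 2 = 0.2338 mol.
V = nRT/P = (0.2338 × 8.314 × 265) / (99.5 × 10³ Pa) = 0.00518 m³ = 5.18 L.

5.18 L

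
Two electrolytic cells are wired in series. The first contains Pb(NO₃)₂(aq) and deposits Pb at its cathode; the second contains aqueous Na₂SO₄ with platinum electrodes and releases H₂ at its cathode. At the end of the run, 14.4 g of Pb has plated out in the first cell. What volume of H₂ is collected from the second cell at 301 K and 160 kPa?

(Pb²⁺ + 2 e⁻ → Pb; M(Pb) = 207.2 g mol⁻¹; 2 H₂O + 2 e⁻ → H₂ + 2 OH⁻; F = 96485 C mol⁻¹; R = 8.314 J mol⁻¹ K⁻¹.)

1.09 L

n(Pb) = 14.4 / 207.2 = 0.06950 mol, so n(e⁻) = 2 × 0.06950 = 0.1390 mol.
The cells are in series, so the same 0.1390 mol of electrons passes through the second cell.
2 H₂O + 2 e⁻ → H₂ + 2 OH⁻ — 2 mol e⁻ per mol H₂, so n(H₂) = 0.1390/2 = 0.06950 mol.
V = nRT/P = (0.06950 × 8.314 × 301) / (160 × 10³) = 0.00109 m³ = 1.09 L.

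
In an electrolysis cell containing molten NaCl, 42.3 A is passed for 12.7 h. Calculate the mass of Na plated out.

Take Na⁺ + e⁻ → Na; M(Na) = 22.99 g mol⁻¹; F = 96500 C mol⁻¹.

461 g

Q = I·t = 42.30 A × 45720 s = 1934000 C.
n(e⁻) = Q/F = 1934000 / 96500 = 20.04 mol.
Na⁺ + e⁻ → Na, so n(Na) = n(e⁻)/1 = 20.04 mol.
m = n·M = 20.04 × 22.99 = 461 g.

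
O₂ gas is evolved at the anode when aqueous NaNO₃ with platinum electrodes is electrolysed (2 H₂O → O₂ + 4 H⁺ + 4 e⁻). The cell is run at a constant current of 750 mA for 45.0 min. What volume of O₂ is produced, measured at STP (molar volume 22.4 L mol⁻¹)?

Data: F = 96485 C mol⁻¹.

0.118 L

Q = I·t = 0.7500 A × 2700.0 s = 2025 C.
n(e⁻) = Q/F = 2025 / 96485 = 0.02099 mol.
4 electrons are transferred per O₂ molecule, so n(O₂) = 0.02099 / 4 = 0.005247 mol.
V = n × V_m = 0.005247 × 22.4 = 0.118 L.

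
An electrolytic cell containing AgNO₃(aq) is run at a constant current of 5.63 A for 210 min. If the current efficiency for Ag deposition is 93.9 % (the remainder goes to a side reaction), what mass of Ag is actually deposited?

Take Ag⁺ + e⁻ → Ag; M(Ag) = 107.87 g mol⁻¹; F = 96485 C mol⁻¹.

Q = I·t = 5.630 × 12600 = 70940 C.
n(e⁻) = 70940/96485 = 0.7352 mol; theoretically n(Ag) = 0.7352/1 = 0.7352 mol, m_theo = 79.31 g.
At 93.9 % efficiency, m_actual = 0.939 × 79.31 = 74.5 g.

74.5 g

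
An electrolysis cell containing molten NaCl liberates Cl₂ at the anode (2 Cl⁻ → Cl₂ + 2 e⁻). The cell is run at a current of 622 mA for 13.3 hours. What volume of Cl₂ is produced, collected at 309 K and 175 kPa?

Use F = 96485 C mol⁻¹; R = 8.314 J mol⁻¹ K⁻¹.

2.27 L

Q = I·t = 0.6220 A × 47880 s = 29780 C.
n(e⁻) = Q/F = 29780 / 96485 = 0.3087 mol.
2 electrons are transferred per Cl₂ molecule, so n(Cl₂) = 0.3087 / 2 = 0.1543 mol.
V = nRT/P = (0.1543 × 8.314 × 309) / (175 × 10³ Pa) = 0.00227 m³ = 2.27 L.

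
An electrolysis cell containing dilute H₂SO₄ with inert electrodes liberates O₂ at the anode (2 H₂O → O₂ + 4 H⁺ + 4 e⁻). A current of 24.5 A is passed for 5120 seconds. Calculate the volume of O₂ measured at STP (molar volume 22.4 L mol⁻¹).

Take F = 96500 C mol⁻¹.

Q = I·t = 24.50 A × 5120.0 s = 125400 C.
n(e⁻) = Q/F = 125400 / 96500 = 1.300 mol.
4 electrons are transferred per O₂ molecule, so n(O₂) = 1.300 / 4 = 0.3250 mol.
V = n × V_m = 0.3250 × 22.4 = 7.28 L.

7.28 L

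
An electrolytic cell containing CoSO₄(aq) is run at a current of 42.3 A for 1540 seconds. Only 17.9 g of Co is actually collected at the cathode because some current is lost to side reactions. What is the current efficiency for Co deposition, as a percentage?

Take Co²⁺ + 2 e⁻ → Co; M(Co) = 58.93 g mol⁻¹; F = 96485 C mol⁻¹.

90.0 %

Q = I·t = 42.30 × 1540.0 = 65140 C; n(e⁻) = 65140/96485 = 0.6752 mol.
Theoretical n(Co) = n(e⁻)/2 = 0.3376 mol, i.e. m_theo = 0.3376 × 58.93 = 19.89 g.
Efficiency = m_actual / m_theo = 17.9 / 19.89 = 90.0 %.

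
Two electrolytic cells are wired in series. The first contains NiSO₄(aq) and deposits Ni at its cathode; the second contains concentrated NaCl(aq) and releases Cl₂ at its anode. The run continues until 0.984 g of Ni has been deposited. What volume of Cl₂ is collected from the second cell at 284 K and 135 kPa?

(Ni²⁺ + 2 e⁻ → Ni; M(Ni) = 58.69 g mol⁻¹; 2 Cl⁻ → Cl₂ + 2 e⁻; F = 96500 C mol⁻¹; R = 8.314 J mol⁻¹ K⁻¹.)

0.293 L

n(Ni) = 0.984 / 58.69 = 0.01677 mol, so n(e⁻) = 2 × 0.01677 = 0.03353 mol.
The cells are in series, so the same 0.03353 mol of electrons passes through the second cell.
2 Cl⁻ → Cl₂ + 2 e⁻ — 2 mol e⁻ per mol Cl₂, so n(Cl₂) = 0.03353/2 = 0.01677 mol.
V = nRT/P = (0.01677 × 8.314 × 284) / (135 × 10³) = 2.93 × 10⁻⁴ m³ = 0.293 L.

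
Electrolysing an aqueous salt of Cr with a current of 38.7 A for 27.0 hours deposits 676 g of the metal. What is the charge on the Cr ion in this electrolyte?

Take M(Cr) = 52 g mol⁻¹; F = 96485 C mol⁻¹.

+3

Q = I·t = 38.70 A × 97200 s = 3762000 C, so n(e⁻) = 3762000/96485 = 38.99 mol.
n(Cr) deposited = 676 / 52 = 13.00 mol.
Electrons per atom = n(e⁻)/n(Cr) = 38.99 / 13.00 = 3.00 ≈ 3, so the ion is Cr³⁺.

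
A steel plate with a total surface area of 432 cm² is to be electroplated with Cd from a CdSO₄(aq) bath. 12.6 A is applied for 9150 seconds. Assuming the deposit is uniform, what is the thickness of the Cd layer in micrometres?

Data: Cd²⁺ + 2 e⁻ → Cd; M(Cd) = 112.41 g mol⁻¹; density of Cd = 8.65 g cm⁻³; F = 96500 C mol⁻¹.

Q = I·t = 12.60 × 9150.0 = 115300 C; n(e⁻) = 1.195 mol.
n(Cd) = n(e⁻)/2 = 0.5974 mol, so m = 0.5974 × 112.41 = 67.15 g.
Volume = m/ρ = 67.15 / 8.65 = 7.763 cm³.
Thickness = V/A = 7.763 / 432 = 0.0180 cm = 180 μm.

180 μm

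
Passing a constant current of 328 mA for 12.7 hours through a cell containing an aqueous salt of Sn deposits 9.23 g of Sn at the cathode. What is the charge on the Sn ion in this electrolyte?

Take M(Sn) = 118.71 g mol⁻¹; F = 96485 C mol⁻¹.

+2

Q = I·t = 0.3280 A × 45720 s = 15000 C, so n(e⁻) = 15000/96485 = 0.1554 mol.
n(Sn) deposited = 9.23 / 118.71 = 0.07775 mol.
Electrons per atom = n(e⁻)/n(Sn) = 0.1554 / 0.07775 = 2.00 ≈ 2, so the ion is Sn²⁺.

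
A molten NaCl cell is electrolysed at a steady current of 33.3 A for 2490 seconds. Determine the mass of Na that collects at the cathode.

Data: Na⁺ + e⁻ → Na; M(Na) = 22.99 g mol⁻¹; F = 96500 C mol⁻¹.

19.8 g

Q = I·t = 33.30 A × 2490.0 s = 82920 C.
n(e⁻) = Q/F = 82920 / 96500 = 0.8592 mol.
Na⁺ + e⁻ → Na, so n(Na) = n(e⁻)/1 = 0.8592 mol.
m = n·M = 0.8592 × 22.99 = 19.8 g.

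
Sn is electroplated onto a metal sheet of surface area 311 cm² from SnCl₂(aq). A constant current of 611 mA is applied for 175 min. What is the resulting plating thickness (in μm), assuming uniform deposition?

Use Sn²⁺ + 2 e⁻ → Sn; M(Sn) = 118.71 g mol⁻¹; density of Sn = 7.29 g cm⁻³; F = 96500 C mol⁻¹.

17.4 μm

Q = I·t = 0.6110 × 10500 = 6416 C; n(e⁻) = 0.06648 mol.
n(Sn) = n(e⁻)/2 = 0.03324 mol, so m = 0.03324 × 118.71 = 3.946 g.
Volume = m/ρ = 3.946 / 7.29 = 0.5413 cm³.
Thickness = V/A = 0.5413 / 311 = 0.00174 cm = 17.4 μm.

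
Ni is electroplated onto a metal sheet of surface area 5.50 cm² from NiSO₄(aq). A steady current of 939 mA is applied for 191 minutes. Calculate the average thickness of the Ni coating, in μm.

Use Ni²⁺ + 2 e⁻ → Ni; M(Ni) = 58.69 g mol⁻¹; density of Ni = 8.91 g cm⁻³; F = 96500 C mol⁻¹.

668 μm

Q = I·t = 0.9390 × 11460 = 10760 C; n(e⁻) = 0.1115 mol.
n(Ni) = n(e⁻)/2 = 0.05576 mol, so m = 0.05576 × 58.69 = 3.272 g.
Volume = m/ρ = 3.272 / 8.91 = 0.3673 cm³.
Thickness = V/A = 0.3673 / 5.50 = 0.0668 cm = 668 μm.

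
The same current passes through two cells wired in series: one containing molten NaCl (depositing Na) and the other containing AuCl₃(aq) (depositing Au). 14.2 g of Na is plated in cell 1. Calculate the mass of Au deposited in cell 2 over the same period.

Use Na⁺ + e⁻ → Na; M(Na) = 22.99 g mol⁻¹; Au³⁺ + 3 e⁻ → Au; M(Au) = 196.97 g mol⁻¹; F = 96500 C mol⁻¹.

40.6 g

n(Na) = 14.2 / 22.99 = 0.6177 mol.
Since Na⁺ + e⁻ → Na, n(e⁻) passed = 1 × 0.6177 = 0.6177 mol.
Cells in series carry the same charge, so the same 0.6177 mol of electrons passes through cell 2.
Au³⁺ + 3 e⁻ → Au, so n(Au) = 0.6177 / 3 = 0.2059 mol.
m(Au) = 0.2059 × 196.97 = 40.6 g.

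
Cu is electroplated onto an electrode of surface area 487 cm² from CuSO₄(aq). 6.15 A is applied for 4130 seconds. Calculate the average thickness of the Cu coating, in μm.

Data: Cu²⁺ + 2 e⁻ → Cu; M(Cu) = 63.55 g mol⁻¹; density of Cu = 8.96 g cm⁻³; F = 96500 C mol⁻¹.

Q = I·t = 6.150 × 4130.0 = 25400 C; n(e⁻) = 0.2632 mol.
n(Cu) = n(e⁻)/2 = 0.1316 mol, so m = 0.1316 × 63.55 = 8.363 g.
Volume = m/ρ = 8.363 / 8.96 = 0.9334 cm³.
Thickness = V/A = 0.9334 / 487 = 0.00192 cm = 19.2 μm.

19.2 μm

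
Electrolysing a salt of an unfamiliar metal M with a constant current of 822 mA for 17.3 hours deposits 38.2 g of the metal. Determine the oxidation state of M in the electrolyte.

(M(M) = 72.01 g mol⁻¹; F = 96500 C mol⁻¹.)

+1

Q = I·t = 0.8220 A × 62280 s = 51190 C, so n(e⁻) = 51190/96500 = 0.5305 mol.
n(M) deposited = 38.2 / 72.01 = 0.5305 mol.
Electrons per atom = n(e⁻)/n(M) = 0.5305 / 0.5305 = 1.00 ≈ 1, so the ion is M⁺.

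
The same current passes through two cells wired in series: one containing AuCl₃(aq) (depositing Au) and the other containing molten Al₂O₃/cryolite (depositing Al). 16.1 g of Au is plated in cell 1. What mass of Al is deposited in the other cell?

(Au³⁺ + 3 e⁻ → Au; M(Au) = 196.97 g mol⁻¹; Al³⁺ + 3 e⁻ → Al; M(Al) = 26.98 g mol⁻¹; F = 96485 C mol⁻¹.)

2.21 g

n(Au) = 16.1 / 196.97 = 0.08174 mol.
Since Au³⁺ + 3 e⁻ → Au, n(e⁻) passed = 3 × 0.08174 = 0.2452 mol.
Cells in series carry the same charge, so the same 0.2452 mol of electrons passes through cell 2.
Al³⁺ + 3 e⁻ → Al, so n(Al) = 0.2452 / 3 = 0.08174 mol.
m(Al) = 0.08174 × 26.98 = 2.21 g.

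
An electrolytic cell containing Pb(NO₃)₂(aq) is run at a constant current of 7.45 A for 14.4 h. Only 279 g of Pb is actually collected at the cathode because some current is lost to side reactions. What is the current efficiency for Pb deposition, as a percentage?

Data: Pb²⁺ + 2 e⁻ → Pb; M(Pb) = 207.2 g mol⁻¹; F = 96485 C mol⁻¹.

67.3 %

Q = I·t = 7.450 × 51840 = 386200 C; n(e⁻) = 386200/96485 = 4.003 mol.
Theoretical n(Pb) = n(e⁻)/2 = 2.001 mol, i.e. m_theo = 2.001 × 207.2 = 414.7 g.
Efficiency = m_actual / m_theo = 279 / 414.7 = 67.3 %.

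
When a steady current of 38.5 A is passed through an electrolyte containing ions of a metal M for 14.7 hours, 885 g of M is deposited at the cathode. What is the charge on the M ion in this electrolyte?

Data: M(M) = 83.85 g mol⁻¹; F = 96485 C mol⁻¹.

+2

Q = I·t = 38.50 A × 52920 s = 2037000 C, so n(e⁻) = 2037000/96485 = 21.12 mol.
n(M) deposited = 885 / 83.85 = 10.55 mol.
Electrons per atom = n(e⁻)/n(M) = 21.12 / 10.55 = 2.00 ≈ 2, so the ion is M²⁺.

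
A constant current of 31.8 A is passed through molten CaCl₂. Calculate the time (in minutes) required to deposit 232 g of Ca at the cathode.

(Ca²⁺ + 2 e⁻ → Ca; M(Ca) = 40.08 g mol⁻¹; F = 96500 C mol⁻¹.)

586 min

n(Ca) = m/M = 232 / 40.08 = 5.788 mol.
Each Ca atom requires 2 electrons, so n(e⁻) = 2 × 5.788 = 11.58 mol.
Q = n(e⁻)·F = 11.58 × 96500 = 1117000 C.
t = Q/I = 1117000 / 31.80 A = 35130 s = 586 min.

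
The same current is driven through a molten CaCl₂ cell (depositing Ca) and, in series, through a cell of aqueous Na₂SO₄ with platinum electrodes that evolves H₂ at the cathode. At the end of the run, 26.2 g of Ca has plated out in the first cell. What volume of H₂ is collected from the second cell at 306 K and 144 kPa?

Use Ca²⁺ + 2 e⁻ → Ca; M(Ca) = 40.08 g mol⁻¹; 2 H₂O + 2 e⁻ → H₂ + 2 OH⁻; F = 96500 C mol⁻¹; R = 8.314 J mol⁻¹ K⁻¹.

11.5 L

n(Ca) = 26.2 / 40.08 = 0.6537 mol, so n(e⁻) = 2 × 0.6537 = 1.307 mol.
The cells are in series, so the same 1.307 mol of electrons passes through the second cell.
2 H₂O + 2 e⁻ → H₂ + 2 OH⁻ — 2 mol e⁻ per mol H₂, so n(H₂) = 1.307/2 = 0.6537 mol.
V = nRT/P = (0.6537 × 8.314 × 306) / (144 × 10³) = 0.0115 m³ = 11.5 L.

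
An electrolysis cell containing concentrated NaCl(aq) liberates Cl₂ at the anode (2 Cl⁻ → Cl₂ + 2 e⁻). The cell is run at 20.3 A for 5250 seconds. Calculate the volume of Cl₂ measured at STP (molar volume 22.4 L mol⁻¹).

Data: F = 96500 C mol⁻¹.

12.4 L

Q = I·t = 20.30 A × 5250.0 s = 106600 C.
n(e⁻) = Q/F = 106600 / 96500 = 1.104 mol.
2 electrons are transferred per Cl₂ molecule, so n(Cl₂) = 1.104 / 2 = 0.5522 mol.
V = n × V_m = 0.5522 × 22.4 = 12.4 L.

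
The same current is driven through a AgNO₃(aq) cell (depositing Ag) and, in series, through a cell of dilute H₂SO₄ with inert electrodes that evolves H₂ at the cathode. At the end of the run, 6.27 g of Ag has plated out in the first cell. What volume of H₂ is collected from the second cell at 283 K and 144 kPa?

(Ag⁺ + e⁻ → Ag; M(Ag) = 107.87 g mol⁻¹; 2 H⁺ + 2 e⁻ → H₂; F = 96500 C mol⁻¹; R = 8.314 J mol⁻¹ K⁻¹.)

n(Ag) = 6.27 / 107.87 = 0.05813 mol, so n(e⁻) = 1 × 0.05813 = 0.05813 mol.
The cells are in series, so the same 0.05813 mol of electrons passes through the second cell.
2 H⁺ + 2 e⁻ → H₂ — 2 mol e⁻ per mol H₂, so n(H₂) = 0.05813/2 = 0.02906 mol.
V = nRT/P = (0.02906 × 8.314 × 283) / (144 × 10³) = 4.75 × 10⁻⁴ m³ = 0.475 L.

0.475 L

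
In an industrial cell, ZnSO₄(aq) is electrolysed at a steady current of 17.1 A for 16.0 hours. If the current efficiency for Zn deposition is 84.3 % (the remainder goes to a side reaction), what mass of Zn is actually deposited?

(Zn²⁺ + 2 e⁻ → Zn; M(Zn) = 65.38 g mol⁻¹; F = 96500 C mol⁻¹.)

Q = I·t = 17.10 × 57600 = 985000 C.
n(e⁻) = 985000/96500 = 10.21 mol; theoretically n(Zn) = 10.21/2 = 5.103 mol, m_theo = 333.7 g.
At 84.3 % efficiency, m_actual = 0.843 × 333.7 = 281 g.

281 g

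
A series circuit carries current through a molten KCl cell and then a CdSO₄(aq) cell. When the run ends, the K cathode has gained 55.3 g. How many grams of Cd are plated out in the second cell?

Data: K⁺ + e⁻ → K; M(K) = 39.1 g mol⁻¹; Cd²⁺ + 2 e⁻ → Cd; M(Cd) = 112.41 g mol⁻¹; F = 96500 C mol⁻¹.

n(K) = 55.3 / 39.1 = 1.414 mol.
Since K⁺ + e⁻ → K, n(e⁻) passed = 1 × 1.414 = 1.414 mol.
Cells in series carry the same charge, so the same 1.414 mol of electrons passes through cell 2.
Cd²⁺ + 2 e⁻ → Cd, so n(Cd) = 1.414 / 2 = 0.7072 mol.
m(Cd) = 0.7072 × 112.41 = 79.5 g.

79.5 g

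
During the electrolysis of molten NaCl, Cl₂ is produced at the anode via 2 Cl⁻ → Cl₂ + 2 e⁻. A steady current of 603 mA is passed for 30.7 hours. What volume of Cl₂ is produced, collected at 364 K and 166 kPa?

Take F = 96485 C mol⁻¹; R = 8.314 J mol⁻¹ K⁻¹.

Q = I·t = 0.6030 A × 110520 s = 66640 C.
n(e⁻) = Q/F = 66640 / 96485 = 0.6907 mol.
2 electrons are transferred per Cl₂ molecule, so n(Cl₂) = 0.6907 / 2 = 0.3454 mol.
V = nRT/P = (0.3454 × 8.314 × 364) / (166 × 10³ Pa) = 0.00630 m³ = 6.30 L.

6.30 L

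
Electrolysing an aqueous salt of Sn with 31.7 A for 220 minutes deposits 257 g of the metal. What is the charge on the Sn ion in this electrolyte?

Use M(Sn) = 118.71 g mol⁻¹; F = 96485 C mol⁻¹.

+2

Q = I·t = 31.70 A × 13200 s = 418400 C, so n(e⁻) = 418400/96485 = 4.337 mol.
n(Sn) deposited = 257 / 118.71 = 2.165 mol.
Electrons per atom = n(e⁻)/n(Sn) = 4.337 / 2.165 = 2.00 ≈ 2, so the ion is Sn²⁺.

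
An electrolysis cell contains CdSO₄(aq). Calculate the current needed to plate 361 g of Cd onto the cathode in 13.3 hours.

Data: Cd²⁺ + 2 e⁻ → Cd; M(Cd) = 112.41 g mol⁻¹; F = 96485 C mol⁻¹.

12.9 A

n(Cd) = 361 / 112.41 = 3.211 mol.
n(e⁻) = 2 × 3.211 = 6.423 mol.
Q = n(e⁻)·F = 6.423 × 96485 = 619700 C.
I = Q/t = 619700 / 47880 s = 12.9 A.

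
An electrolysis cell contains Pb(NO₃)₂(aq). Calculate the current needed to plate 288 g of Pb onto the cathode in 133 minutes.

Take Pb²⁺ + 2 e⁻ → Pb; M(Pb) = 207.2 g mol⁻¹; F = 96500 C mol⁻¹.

33.6 A

n(Pb) = 288 / 207.2 = 1.390 mol.
n(e⁻) = 2 × 1.390 = 2.780 mol.
Q = n(e⁻)·F = 2.780 × 96500 = 268300 C.
I = Q/t = 268300 / 7980.0 s = 33.6 A.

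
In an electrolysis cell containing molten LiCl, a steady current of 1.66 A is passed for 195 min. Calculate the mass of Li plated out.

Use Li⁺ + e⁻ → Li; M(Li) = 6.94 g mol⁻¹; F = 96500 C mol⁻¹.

Q = I·t = 1.660 A × 11700 s = 19420 C.
n(e⁻) = Q/F = 19420 / 96500 = 0.2013 mol.
Li⁺ + e⁻ → Li, so n(Li) = n(e⁻)/1 = 0.2013 mol.
m = n·M = 0.2013 × 6.94 = 1.40 g.

1.40 g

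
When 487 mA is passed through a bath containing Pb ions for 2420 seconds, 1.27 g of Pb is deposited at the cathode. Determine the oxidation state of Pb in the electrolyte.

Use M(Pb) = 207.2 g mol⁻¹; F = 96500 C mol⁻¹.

+2

Q = I·t = 0.4870 A × 2420.0 s = 1179 C, so n(e⁻) = 1179/96500 = 0.01221 mol.
n(Pb) deposited = 1.27 / 207.2 = 0.006129 mol.
Electrons per atom = n(e⁻)/n(Pb) = 0.01221 / 0.006129 = 1.99 ≈ 2, so the ion is Pb²⁺.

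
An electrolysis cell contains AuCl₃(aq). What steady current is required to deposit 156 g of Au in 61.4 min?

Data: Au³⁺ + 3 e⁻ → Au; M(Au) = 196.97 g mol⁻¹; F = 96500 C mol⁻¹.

62.2 A

n(Au) = 156 / 196.97 = 0.7920 mol.
n(e⁻) = 3 × 0.7920 = 2.376 mol.
Q = n(e⁻)·F = 2.376 × 96500 = 229300 C.
I = Q/t = 229300 / 3684.0 s = 62.2 A.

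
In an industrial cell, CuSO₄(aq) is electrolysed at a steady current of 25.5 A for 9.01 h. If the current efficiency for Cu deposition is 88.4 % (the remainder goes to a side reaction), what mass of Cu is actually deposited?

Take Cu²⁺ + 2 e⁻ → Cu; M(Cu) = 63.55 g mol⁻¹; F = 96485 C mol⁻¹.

241 g

Q = I·t = 25.50 × 32436 = 827100 C.
n(e⁻) = 827100/96485 = 8.573 mol; theoretically n(Cu) = 8.573/2 = 4.286 mol, m_theo = 272.4 g.
At 88.4 % efficiency, m_actual = 0.884 × 272.4 = 241 g.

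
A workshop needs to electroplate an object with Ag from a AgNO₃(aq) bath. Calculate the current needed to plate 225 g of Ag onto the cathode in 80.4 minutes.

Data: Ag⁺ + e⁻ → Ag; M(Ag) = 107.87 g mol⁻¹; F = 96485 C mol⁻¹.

41.7 A

n(Ag) = 225 / 107.87 = 2.086 mol.
n(e⁻) = 1 × 2.086 = 2.086 mol.
Q = n(e⁻)·F = 2.086 × 96485 = 201300 C.
I = Q/t = 201300 / 4824.0 s = 41.7 A.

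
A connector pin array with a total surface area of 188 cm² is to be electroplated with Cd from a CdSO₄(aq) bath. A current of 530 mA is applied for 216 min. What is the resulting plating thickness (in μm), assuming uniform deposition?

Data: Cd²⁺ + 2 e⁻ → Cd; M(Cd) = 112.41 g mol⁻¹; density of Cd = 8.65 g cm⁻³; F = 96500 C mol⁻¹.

Q = I·t = 0.5300 × 12960 = 6869 C; n(e⁻) = 0.07118 mol.
n(Cd) = n(e⁻)/2 = 0.03559 mol, so m = 0.03559 × 112.41 = 4.001 g.
Volume = m/ρ = 4.001 / 8.65 = 0.4625 cm³.
Thickness = V/A = 0.4625 / 188 = 0.00246 cm = 24.6 μm.

24.6 μm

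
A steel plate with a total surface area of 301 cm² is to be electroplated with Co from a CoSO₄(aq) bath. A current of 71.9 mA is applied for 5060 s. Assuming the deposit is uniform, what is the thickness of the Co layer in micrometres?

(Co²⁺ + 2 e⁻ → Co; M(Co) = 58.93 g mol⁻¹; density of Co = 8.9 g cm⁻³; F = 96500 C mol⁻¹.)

0.415 μm

Q = I·t = 0.07190 × 5060.0 = 363.8 C; n(e⁻) = 0.003770 mol.
n(Co) = n(e⁻)/2 = 0.001885 mol, so m = 0.001885 × 58.93 = 0.1111 g.
Volume = m/ρ = 0.1111 / 8.9 = 0.01248 cm³.
Thickness = V/A = 0.01248 / 301 = 4.15 × 10⁻⁵ cm = 0.415 μm.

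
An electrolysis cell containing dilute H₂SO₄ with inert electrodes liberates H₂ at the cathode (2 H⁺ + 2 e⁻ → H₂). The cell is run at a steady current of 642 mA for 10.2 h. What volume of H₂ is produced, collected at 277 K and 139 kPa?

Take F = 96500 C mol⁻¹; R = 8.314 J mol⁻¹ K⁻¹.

2.02 L

Q = I·t = 0.6420 A × 36720 s = 23570 C.
n(e⁻) = Q/F = 23570 / 96500 = 0.2443 mol.
2 electrons are transferred per H₂ molecule, so n(H₂) = 0.2443 / 2 = 0.1221 mol.
V = nRT/P = (0.1221 × 8.314 × 277) / (139 × 10³ Pa) = 0.00202 m³ = 2.02 L.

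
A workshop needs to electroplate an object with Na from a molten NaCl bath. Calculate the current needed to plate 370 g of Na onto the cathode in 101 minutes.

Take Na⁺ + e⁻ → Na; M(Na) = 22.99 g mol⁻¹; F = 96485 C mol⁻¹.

256 A

n(Na) = 370 / 22.99 = 16.09 mol.
n(e⁻) = 1 × 16.09 = 16.09 mol.
Q = n(e⁻)·F = 16.09 × 96485 = 1553000 C.
I = Q/t = 1553000 / 6060.0 s = 256 A.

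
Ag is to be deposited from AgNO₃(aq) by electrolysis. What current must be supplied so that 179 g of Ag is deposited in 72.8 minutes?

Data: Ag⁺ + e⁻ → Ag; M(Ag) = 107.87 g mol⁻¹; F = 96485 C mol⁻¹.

36.7 A

n(Ag) = 179 / 107.87 = 1.659 mol.
n(e⁻) = 1 × 1.659 = 1.659 mol.
Q = n(e⁻)·F = 1.659 × 96485 = 160100 C.
I = Q/t = 160100 / 4368.0 s = 36.7 A.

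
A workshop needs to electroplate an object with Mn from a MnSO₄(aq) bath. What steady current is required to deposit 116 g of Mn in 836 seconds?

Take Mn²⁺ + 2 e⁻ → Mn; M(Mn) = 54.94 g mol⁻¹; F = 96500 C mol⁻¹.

n(Mn) = 116 / 54.94 = 2.111 mol.
n(e⁻) = 2 × 2.111 = 4.223 mol.
Q = n(e⁻)·F = 4.223 × 96500 = 407500 C.
I = Q/t = 407500 / 836.00 s = 487 A.

487 A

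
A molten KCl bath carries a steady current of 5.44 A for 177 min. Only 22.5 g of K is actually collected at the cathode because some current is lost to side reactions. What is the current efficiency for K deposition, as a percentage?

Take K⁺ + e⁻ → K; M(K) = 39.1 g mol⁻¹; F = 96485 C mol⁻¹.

Q = I·t = 5.440 × 10620 = 57770 C; n(e⁻) = 57770/96485 = 0.5988 mol.
Theoretical n(K) = n(e⁻)/1 = 0.5988 mol, i.e. m_theo = 0.5988 × 39.1 = 23.41 g.
Efficiency = m_actual / m_theo = 22.5 / 23.41 = 96.1 %.

96.1 %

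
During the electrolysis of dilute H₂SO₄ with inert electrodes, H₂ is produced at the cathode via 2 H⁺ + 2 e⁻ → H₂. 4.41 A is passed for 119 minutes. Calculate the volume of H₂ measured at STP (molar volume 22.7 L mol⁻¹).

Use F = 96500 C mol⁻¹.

3.70 L

Q = I·t = 4.410 A × 7140.0 s = 31490 C.
n(e⁻) = Q/F = 31490 / 96500 = 0.3263 mol.
2 electrons are transferred per H₂ molecule, so n(H₂) = 0.3263 / 2 = 0.1631 mol.
V = n × V_m = 0.1631 × 22.7 = 3.70 L.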